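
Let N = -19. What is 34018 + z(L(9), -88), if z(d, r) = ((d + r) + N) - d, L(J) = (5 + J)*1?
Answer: 33911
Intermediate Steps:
L(J) = 5 + J
z(d, r) = -19 + r (z(d, r) = ((d + r) - 19) - d = (-19 + d + r) - d = -19 + r)
34018 + z(L(9), -88) = 34018 + (-19 - 88) = 34018 - 107 = 33911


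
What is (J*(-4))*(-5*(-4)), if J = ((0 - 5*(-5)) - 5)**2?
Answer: -32000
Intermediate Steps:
J = 400 (J = ((0 + 25) - 5)**2 = (25 - 5)**2 = 20**2 = 400)
(J*(-4))*(-5*(-4)) = (400*(-4))*(-5*(-4)) = -1600*20 = -32000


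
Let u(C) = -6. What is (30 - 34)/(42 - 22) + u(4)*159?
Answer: -4771/5 ≈ -954.20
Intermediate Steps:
(30 - 34)/(42 - 22) + u(4)*159 = (30 - 34)/(42 - 22) - 6*159 = -4/20 - 954 = -4*1/20 - 954 = -⅕ - 954 = -4771/5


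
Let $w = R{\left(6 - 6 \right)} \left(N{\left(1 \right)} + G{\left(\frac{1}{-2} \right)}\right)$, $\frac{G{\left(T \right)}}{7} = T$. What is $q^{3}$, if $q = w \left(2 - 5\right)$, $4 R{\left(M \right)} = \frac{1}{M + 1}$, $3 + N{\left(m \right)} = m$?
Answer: $\frac{35937}{512} \approx 70.189$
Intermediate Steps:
$G{\left(T \right)} = 7 T$
$N{\left(m \right)} = -3 + m$
$R{\left(M \right)} = \frac{1}{4 \left(1 + M\right)}$ ($R{\left(M \right)} = \frac{1}{4 \left(M + 1\right)} = \frac{1}{4 \left(1 + M\right)}$)
$w = - \frac{11}{8}$ ($w = \frac{1}{4 \left(1 + \left(6 - 6\right)\right)} \left(\left(-3 + 1\right) + \frac{7}{-2}\right) = \frac{1}{4 \left(1 + \left(6 - 6\right)\right)} \left(-2 + 7 \left(- \frac{1}{2}\right)\right) = \frac{1}{4 \left(1 + 0\right)} \left(-2 - \frac{7}{2}\right) = \frac{1}{4 \cdot 1} \left(- \frac{11}{2}\right) = \frac{1}{4} \cdot 1 \left(- \frac{11}{2}\right) = \frac{1}{4} \left(- \frac{11}{2}\right) = - \frac{11}{8} \approx -1.375$)
$q = \frac{33}{8}$ ($q = - \frac{11 \left(2 - 5\right)}{8} = \left(- \frac{11}{8}\right) \left(-3\right) = \frac{33}{8} \approx 4.125$)
$q^{3} = \left(\frac{33}{8}\right)^{3} = \frac{35937}{512}$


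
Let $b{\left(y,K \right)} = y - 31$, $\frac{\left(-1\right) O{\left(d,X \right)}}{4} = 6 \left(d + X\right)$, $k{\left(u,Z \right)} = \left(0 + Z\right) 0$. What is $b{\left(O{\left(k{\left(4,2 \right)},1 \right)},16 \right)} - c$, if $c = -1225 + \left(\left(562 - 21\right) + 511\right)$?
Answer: $118$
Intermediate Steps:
$k{\left(u,Z \right)} = 0$ ($k{\left(u,Z \right)} = Z 0 = 0$)
$O{\left(d,X \right)} = - 24 X - 24 d$ ($O{\left(d,X \right)} = - 4 \cdot 6 \left(d + X\right) = - 4 \cdot 6 \left(X + d\right) = - 4 \left(6 X + 6 d\right) = - 24 X - 24 d$)
$c = -173$ ($c = -1225 + \left(541 + 511\right) = -1225 + 1052 = -173$)
$b{\left(y,K \right)} = -31 + y$
$b{\left(O{\left(k{\left(4,2 \right)},1 \right)},16 \right)} - c = \left(-31 - 24\right) - -173 = \left(-31 + \left(-24 + 0\right)\right) + 173 = \left(-31 - 24\right) + 173 = -55 + 173 = 118$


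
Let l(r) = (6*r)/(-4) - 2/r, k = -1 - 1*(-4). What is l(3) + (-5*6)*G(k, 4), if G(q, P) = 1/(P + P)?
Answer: -107/12 ≈ -8.9167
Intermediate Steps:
k = 3 (k = -1 + 4 = 3)
G(q, P) = 1/(2*P)
l(r) = -2/r - 3*r/2 (l(r) = (6*r)*(-¼) - 2/r = -3*r/2 - 2/r = -2/r - 3*r/2)
l(3) + (-5*6)*G(k, 4) = (-2/3 - 3/2*3) + (-5*6)*((½)/4) = (-2*⅓ - 9/2) - 15/4 = (-⅔ - 9/2) - 30*⅛ = -31/6 - 15/4 = -107/12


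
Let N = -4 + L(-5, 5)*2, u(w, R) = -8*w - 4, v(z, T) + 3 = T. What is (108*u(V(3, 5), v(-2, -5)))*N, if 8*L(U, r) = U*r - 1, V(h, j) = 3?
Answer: 31752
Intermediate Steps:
v(z, T) = -3 + T
L(U, r) = -⅛ + U*r/8 (L(U, r) = (U*r - 1)/8 = (-1 + U*r)/8 = -⅛ + U*r/8)
u(w, R) = -4 - 8*w
N = -21/2 (N = -4 + (-⅛ + (⅛)*(-5)*5)*2 = -4 + (-⅛ - 25/8)*2 = -4 - 13/4*2 = -4 - 13/2 = -21/2 ≈ -10.500)
(108*u(V(3, 5), v(-2, -5)))*N = (108*(-4 - 8*3))*(-21/2) = (108*(-4 - 24))*(-21/2) = (108*(-28))*(-21/2) = -3024*(-21/2) = 31752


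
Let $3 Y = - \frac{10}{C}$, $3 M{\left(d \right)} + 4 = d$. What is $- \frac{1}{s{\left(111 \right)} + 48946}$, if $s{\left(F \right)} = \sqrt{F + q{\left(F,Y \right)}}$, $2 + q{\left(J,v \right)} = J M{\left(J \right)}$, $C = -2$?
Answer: $- \frac{24473}{1197853424} + \frac{3 \sqrt{113}}{1197853424} \approx -2.0404 \cdot 10^{-5}$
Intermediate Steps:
$M{\left(d \right)} = - \frac{4}{3} + \frac{d}{3}$
$Y = \frac{5}{3}$ ($Y = \frac{\left(-10\right) \frac{1}{-2}}{3} = \frac{\left(-10\right) \left(- \frac{1}{2}\right)}{3} = \frac{1}{3} \cdot 5 = \frac{5}{3} \approx 1.6667$)
$q{\left(J,v \right)} = -2 + J \left(- \frac{4}{3} + \frac{J}{3}\right)$
$s{\left(F \right)} = \sqrt{-2 + F + \frac{F \left(-4 + F\right)}{3}}$ ($s{\left(F \right)} = \sqrt{F + \left(-2 + \frac{F \left(-4 + F\right)}{3}\right)} = \sqrt{-2 + F + \frac{F \left(-4 + F\right)}{3}}$)
$- \frac{1}{s{\left(111 \right)} + 48946} = - \frac{1}{\frac{\sqrt{-18 - 333 + 3 \cdot 111^{2}}}{3} + 48946} = - \frac{1}{\frac{\sqrt{-18 - 333 + 3 \cdot 12321}}{3} + 48946} = - \frac{1}{\frac{\sqrt{-18 - 333 + 36963}}{3} + 48946} = - \frac{1}{\frac{\sqrt{36612}}{3} + 48946} = - \frac{1}{\frac{18 \sqrt{113}}{3} + 48946} = - \frac{1}{6 \sqrt{113} + 48946} = - \frac{1}{48946 + 6 \sqrt{113}}$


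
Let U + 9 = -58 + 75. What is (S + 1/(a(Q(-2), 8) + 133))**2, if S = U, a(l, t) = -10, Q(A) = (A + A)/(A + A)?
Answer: 970225/15129 ≈ 64.130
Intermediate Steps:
U = 8 (U = -9 + (-58 + 75) = -9 + 17 = 8)
Q(A) = 1 (Q(A) = (2*A)/((2*A)) = (2*A)*(1/(2*A)) = 1)
S = 8
(S + 1/(a(Q(-2), 8) + 133))**2 = (8 + 1/(-10 + 133))**2 = (8 + 1/123)**2 = (985/123)**2 = 970225/15129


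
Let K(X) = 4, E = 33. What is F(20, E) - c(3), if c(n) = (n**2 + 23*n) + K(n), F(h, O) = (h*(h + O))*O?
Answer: 34898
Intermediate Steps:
F(h, O) = O*h*(O + h) (F(h, O) = (h*(O + h))*O = O*h*(O + h))
c(n) = 4 + n**2 + 23*n (c(n) = (n**2 + 23*n) + 4 = 4 + n**2 + 23*n)
F(20, E) - c(3) = 33*20*(33 + 20) - (4 + 3**2 + 23*3) = 33*20*53 - (4 + 9 + 69) = 34980 - 1*82 = 34980 - 82 = 34898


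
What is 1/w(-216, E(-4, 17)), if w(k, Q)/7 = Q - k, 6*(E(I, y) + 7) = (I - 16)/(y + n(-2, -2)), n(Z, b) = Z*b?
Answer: 9/13157 ≈ 0.00068405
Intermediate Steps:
E(I, y) = -7 + (-16 + I)/(6*(4 + y)) (E(I, y) = -7 + ((I - 16)/(y - 2*(-2)))/6 = -7 + ((-16 + I)/(y + 4))/6 = -7 + ((-16 + I)/(4 + y))/6 = -7 + (-16 + I)/(6*(4 + y)))
w(k, Q) = -7*k + 7*Q (w(k, Q) = 7*(Q - k) = -7*k + 7*Q)
1/w(-216, E(-4, 17)) = 1/(-7*(-216) + 7*((-184 - 4 - 42*17)/(6*(4 + 17)))) = 1/(1512 + 7*((1/6)*(-184 - 4 - 714)/21)) = 1/(1512 + 7*((1/6)*(1/21)*(-902))) = 1/(1512 + 7*(-451/63)) = 1/(1512 - 451/9) = 1/(13157/9) = 9/13157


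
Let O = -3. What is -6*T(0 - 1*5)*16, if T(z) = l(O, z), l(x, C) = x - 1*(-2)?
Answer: 96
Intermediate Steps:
l(x, C) = 2 + x (l(x, C) = x + 2 = 2 + x)
T(z) = -1 (T(z) = 2 - 3 = -1)
-6*T(0 - 1*5)*16 = -6*(-1)*16 = 6*16 = 96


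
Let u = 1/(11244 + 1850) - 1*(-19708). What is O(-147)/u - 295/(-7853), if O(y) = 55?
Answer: 81782178145/2026518110709 ≈ 0.040356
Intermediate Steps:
u = 258056553/13094 (u = 1/13094 + 19708 = 258056553/13094 ≈ 19708.)
O(-147)/u - 295/(-7853) = 55/(258056553/13094) - 295/(-7853) = 55*(13094/258056553) - 295*(-1/7853) = 720170/258056553 + 295/7853 = 81782178145/2026518110709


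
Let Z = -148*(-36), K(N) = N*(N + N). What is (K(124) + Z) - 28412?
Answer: 7668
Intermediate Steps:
K(N) = 2*N² (K(N) = N*(2*N) = 2*N²)
Z = 5328
(K(124) + Z) - 28412 = (2*124² + 5328) - 28412 = (2*15376 + 5328) - 28412 = (30752 + 5328) - 28412 = 36080 - 28412 = 7668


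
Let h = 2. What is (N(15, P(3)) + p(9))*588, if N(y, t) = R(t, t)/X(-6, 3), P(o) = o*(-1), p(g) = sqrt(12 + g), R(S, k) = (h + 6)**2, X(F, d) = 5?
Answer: 37632/5 + 588*sqrt(21) ≈ 10221.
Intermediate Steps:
R(S, k) = 64 (R(S, k) = (2 + 6)**2 = 8**2 = 64)
P(o) = -o
N(y, t) = 64/5
(N(15, P(3)) + p(9))*588 = (64/5 + sqrt(12 + 9))*588 = (64/5 + sqrt(21))*588 = 37632/5 + 588*sqrt(21)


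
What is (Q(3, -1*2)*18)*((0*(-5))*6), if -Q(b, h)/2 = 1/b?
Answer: 0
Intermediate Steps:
Q(b, h) = -2/b
(Q(3, -1*2)*18)*((0*(-5))*6) = (-2/3*18)*((0*(-5))*6) = (-2*⅓*18)*(0*6) = -⅔*18*0 = -12*0 = 0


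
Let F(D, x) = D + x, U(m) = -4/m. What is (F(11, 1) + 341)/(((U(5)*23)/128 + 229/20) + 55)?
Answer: 56480/10609 ≈ 5.3238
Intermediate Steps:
(F(11, 1) + 341)/(((U(5)*23)/128 + 229/20) + 55) = ((11 + 1) + 341)/(((-4/5*23)/128 + 229/20) + 55) = (12 + 341)/(((-4*1/5*23)*(1/128) + 229*(1/20)) + 55) = 353/((-4/5*23*(1/128) + 229/20) + 55) = 353/((-92/5*1/128 + 229/20) + 55) = 353/((-23/160 + 229/20) + 55) = 353/(1809/160 + 55) = 353/(10609/160) = 353*(160/10609) = 56480/10609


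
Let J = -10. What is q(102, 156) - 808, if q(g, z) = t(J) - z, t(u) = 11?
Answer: -953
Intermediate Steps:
q(g, z) = 11 - z
q(102, 156) - 808 = (11 - 1*156) - 808 = (11 - 156) - 808 = -145 - 808 = -953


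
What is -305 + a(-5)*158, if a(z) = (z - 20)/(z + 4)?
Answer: 3645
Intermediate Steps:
a(z) = (-20 + z)/(4 + z)
-305 + a(-5)*158 = -305 + ((-20 - 5)/(4 - 5))*158 = -305 + (-25/(-1))*158 = -305 - 1*(-25)*158 = -305 + 25*158 = -305 + 3950 = 3645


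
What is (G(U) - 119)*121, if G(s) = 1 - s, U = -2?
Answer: -14036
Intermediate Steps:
(G(U) - 119)*121 = ((1 - 1*(-2)) - 119)*121 = ((1 + 2) - 119)*121 = (3 - 119)*121 = -116*121 = -14036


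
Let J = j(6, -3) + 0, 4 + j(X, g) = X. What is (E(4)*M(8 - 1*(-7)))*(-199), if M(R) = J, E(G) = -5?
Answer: 1990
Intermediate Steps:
j(X, g) = -4 + X
J = 2 (J = (-4 + 6) + 0 = 2 + 0 = 2)
M(R) = 2
(E(4)*M(8 - 1*(-7)))*(-199) = -5*2*(-199) = -10*(-199) = 1990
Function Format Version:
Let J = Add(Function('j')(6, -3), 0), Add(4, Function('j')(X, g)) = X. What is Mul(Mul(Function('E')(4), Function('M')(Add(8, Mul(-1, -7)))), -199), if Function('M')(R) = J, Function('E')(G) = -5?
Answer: 1990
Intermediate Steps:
Function('j')(X, g) = Add(-4, X)
J = 2 (J = Add(Add(-4, 6), 0) = Add(2, 0) = 2)
Function('M')(R) = 2
Mul(Mul(Function('E')(4), Function('M')(Add(8, Mul(-1, -7)))), -199) = Mul(Mul(-5, 2), -199) = Mul(-10, -199) = 1990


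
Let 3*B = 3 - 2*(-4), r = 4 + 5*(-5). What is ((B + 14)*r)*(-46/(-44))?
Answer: -8533/22 ≈ -387.86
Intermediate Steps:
r = -21 (r = 4 - 25 = -21)
B = 11/3 (B = (3 - 2*(-4))/3 = (3 + 8)/3 = (⅓)*11 = 11/3 ≈ 3.6667)
((B + 14)*r)*(-46/(-44)) = ((11/3 + 14)*(-21))*(-46/(-44)) = ((53/3)*(-21))*(-46*(-1/44)) = -371*23/22 = -8533/22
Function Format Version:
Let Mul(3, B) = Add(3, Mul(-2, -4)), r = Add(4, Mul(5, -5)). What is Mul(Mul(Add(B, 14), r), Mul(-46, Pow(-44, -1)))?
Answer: Rational(-8533, 22) ≈ -387.86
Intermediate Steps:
r = -21 (r = Add(4, -25) = -21)
B = Rational(11, 3) (B = Mul(Rational(1, 3), Add(3, Mul(-2, -4))) = Mul(Rational(1, 3), Add(3, 8)) = Mul(Rational(1, 3), 11) = Rational(11, 3) ≈ 3.6667)
Mul(Mul(Add(B, 14), r), Mul(-46, Pow(-44, -1))) = Mul(Mul(Add(Rational(11, 3), 14), -21), Mul(-46, Pow(-44, -1))) = Mul(Mul(Rational(53, 3), -21), Mul(-46, Rational(-1, 44))) = Mul(-371, Rational(23, 22)) = Rational(-8533, 22)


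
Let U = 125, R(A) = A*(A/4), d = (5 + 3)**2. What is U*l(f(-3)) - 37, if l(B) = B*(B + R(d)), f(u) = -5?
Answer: -636912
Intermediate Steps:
d = 64 (d = 8**2 = 64)
R(A) = A**2/4 (R(A) = A*(A*(1/4)) = A*(A/4) = A**2/4)
l(B) = B*(1024 + B) (l(B) = B*(B + (1/4)*64**2) = B*(B + (1/4)*4096) = B*(B + 1024) = B*(1024 + B))
U*l(f(-3)) - 37 = 125*(-5*(1024 - 5)) - 37 = 125*(-5*1019) - 37 = 125*(-5095) - 37 = -636875 - 37 = -636912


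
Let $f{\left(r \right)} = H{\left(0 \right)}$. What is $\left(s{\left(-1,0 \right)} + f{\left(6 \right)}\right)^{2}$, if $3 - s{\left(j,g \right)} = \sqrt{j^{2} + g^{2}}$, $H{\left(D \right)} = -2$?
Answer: $0$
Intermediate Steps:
$f{\left(r \right)} = -2$
$s{\left(j,g \right)} = 3 - \sqrt{g^{2} + j^{2}}$ ($s{\left(j,g \right)} = 3 - \sqrt{j^{2} + g^{2}} = 3 - \sqrt{g^{2} + j^{2}}$)
$\left(s{\left(-1,0 \right)} + f{\left(6 \right)}\right)^{2} = \left(\left(3 - \sqrt{0^{2} + \left(-1\right)^{2}}\right) - 2\right)^{2} = \left(\left(3 - \sqrt{0 + 1}\right) - 2\right)^{2} = \left(\left(3 - \sqrt{1}\right) - 2\right)^{2} = \left(\left(3 - 1\right) - 2\right)^{2} = \left(2 - 2\right)^{2} = 0^{2} = 0$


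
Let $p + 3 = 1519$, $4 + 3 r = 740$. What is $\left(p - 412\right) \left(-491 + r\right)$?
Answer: $-271216$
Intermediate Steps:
$r = \frac{736}{3}$ ($r = - \frac{4}{3} + \frac{1}{3} \cdot 740 = - \frac{4}{3} + \frac{740}{3} = \frac{736}{3} \approx 245.33$)
$p = 1516$ ($p = -3 + 1519 = 1516$)
$\left(p - 412\right) \left(-491 + r\right) = \left(1516 - 412\right) \left(-491 + \frac{736}{3}\right) = 1104 \left(- \frac{737}{3}\right) = -271216$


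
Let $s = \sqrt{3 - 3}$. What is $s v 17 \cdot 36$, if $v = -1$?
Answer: $0$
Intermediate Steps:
$s = 0$ ($s = \sqrt{0} = 0$)
$s v 17 \cdot 36 = 0 \left(-1\right) 17 \cdot 36 = 0 \cdot 17 \cdot 36 = 0 \cdot 36 = 0$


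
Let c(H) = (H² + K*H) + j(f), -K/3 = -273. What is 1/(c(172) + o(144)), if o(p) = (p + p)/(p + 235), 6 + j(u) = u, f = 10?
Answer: 379/64603112 ≈ 5.8666e-6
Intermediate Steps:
j(u) = -6 + u
K = 819 (K = -3*(-273) = 819)
c(H) = 4 + H² + 819*H (c(H) = (H² + 819*H) + (-6 + 10) = (H² + 819*H) + 4 = 4 + H² + 819*H)
o(p) = 2*p/(235 + p) (o(p) = (2*p)/(235 + p) = 2*p/(235 + p))
1/(c(172) + o(144)) = 1/((4 + 172² + 819*172) + 2*144/(235 + 144)) = 1/((4 + 29584 + 140868) + 2*144/379) = 1/(170456 + 2*144*(1/379)) = 1/(170456 + 288/379) = 1/(64603112/379) = 379/64603112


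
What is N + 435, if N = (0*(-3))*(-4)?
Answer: 435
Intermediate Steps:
N = 0 (N = 0*(-4) = 0)
N + 435 = 0 + 435 = 435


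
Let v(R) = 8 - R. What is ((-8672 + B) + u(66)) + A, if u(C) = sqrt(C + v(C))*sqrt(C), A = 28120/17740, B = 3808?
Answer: -4312962/887 + 4*sqrt(33) ≈ -4839.4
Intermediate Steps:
A = 1406/887 (A = 28120*(1/17740) = 1406/887 ≈ 1.5851)
u(C) = 2*sqrt(2)*sqrt(C) (u(C) = sqrt(C + (8 - C))*sqrt(C) = sqrt(8)*sqrt(C) = (2*sqrt(2))*sqrt(C) = 2*sqrt(2)*sqrt(C))
((-8672 + B) + u(66)) + A = ((-8672 + 3808) + 2*sqrt(2)*sqrt(66)) + 1406/887 = (-4864 + 4*sqrt(33)) + 1406/887 = -4312962/887 + 4*sqrt(33)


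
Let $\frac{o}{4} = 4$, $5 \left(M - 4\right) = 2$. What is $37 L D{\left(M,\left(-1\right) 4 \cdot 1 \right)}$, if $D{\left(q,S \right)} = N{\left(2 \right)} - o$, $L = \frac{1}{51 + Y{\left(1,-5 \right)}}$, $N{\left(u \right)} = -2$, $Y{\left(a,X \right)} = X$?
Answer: $- \frac{333}{23} \approx -14.478$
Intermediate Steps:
$M = \frac{22}{5}$ ($M = 4 + \frac{1}{5} \cdot 2 = 4 + \frac{2}{5} = \frac{22}{5} \approx 4.4$)
$L = \frac{1}{46}$ ($L = \frac{1}{51 - 5} = \frac{1}{46} \approx 0.021739$)
$o = 16$ ($o = 4 \cdot 4 = 16$)
$D{\left(q,S \right)} = -18$ ($D{\left(q,S \right)} = -2 - 16 = -18$)
$37 L D{\left(M,\left(-1\right) 4 \cdot 1 \right)} = 37 \cdot \frac{1}{46} \left(-18\right) = \frac{37}{46} \left(-18\right) = - \frac{333}{23}$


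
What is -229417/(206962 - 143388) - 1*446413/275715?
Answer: -8330360747/1593482310 ≈ -5.2278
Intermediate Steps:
-229417/(206962 - 143388) - 1*446413/275715 = -229417/63574 - 446413*1/275715 = -229417*1/63574 - 40583/25065 = -229417/63574 - 40583/25065 = -8330360747/1593482310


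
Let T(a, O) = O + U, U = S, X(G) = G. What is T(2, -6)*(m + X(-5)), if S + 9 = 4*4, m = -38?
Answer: -43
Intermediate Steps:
S = 7 (S = -9 + 4*4 = -9 + 16 = 7)
U = 7
T(a, O) = 7 + O (T(a, O) = O + 7 = 7 + O)
T(2, -6)*(m + X(-5)) = (7 - 6)*(-38 - 5) = 1*(-43) = -43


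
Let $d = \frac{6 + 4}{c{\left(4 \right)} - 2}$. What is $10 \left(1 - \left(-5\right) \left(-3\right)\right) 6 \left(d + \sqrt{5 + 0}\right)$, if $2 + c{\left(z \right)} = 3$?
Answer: $8400 - 840 \sqrt{5} \approx 6521.7$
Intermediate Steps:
$c{\left(z \right)} = 1$ ($c{\left(z \right)} = -2 + 3 = 1$)
$d = -10$ ($d = \frac{6 + 4}{1 - 2} = \frac{10}{-1} = 10 \left(-1\right) = -10$)
$10 \left(1 - \left(-5\right) \left(-3\right)\right) 6 \left(d + \sqrt{5 + 0}\right) = 10 \left(1 - \left(-5\right) \left(-3\right)\right) 6 \left(-10 + \sqrt{5 + 0}\right) = 10 \left(1 - 15\right) 6 \left(-10 + \sqrt{5}\right) = 10 \left(1 - 15\right) \left(-60 + 6 \sqrt{5}\right) = 10 \left(-14\right) \left(-60 + 6 \sqrt{5}\right) = - 140 \left(-60 + 6 \sqrt{5}\right) = 8400 - 840 \sqrt{5}$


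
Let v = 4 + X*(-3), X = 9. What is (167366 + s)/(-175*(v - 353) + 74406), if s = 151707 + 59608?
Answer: 378681/140206 ≈ 2.7009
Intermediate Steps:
s = 211315
v = -23 (v = 4 + 9*(-3) = 4 - 27 = -23)
(167366 + s)/(-175*(v - 353) + 74406) = (167366 + 211315)/(-175*(-23 - 353) + 74406) = 378681/(-175*(-376) + 74406) = 378681/(65800 + 74406) = 378681/140206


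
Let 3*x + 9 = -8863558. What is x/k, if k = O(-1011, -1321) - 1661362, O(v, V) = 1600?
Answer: 8863567/4979286 ≈ 1.7801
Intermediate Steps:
x = -8863567/3 (x = -3 + (⅓)*(-8863558) = -3 - 8863558/3 = -8863567/3 ≈ -2.9545e+6)
k = -1659762 (k = 1600 - 1661362 = -1659762)
x/k = -8863567/3/(-1659762) = -8863567/3*(-1/1659762) = 8863567/4979286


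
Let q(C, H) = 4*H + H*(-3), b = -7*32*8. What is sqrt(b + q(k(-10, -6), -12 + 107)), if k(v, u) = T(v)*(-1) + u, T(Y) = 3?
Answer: I*sqrt(1697) ≈ 41.195*I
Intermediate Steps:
b = -1792 (b = -224*8 = -1792)
k(v, u) = -3 + u (k(v, u) = 3*(-1) + u = -3 + u)
q(C, H) = H (q(C, H) = 4*H - 3*H = H)
sqrt(b + q(k(-10, -6), -12 + 107)) = sqrt(-1792 + (-12 + 107)) = sqrt(-1792 + 95) = sqrt(-1697) = I*sqrt(1697)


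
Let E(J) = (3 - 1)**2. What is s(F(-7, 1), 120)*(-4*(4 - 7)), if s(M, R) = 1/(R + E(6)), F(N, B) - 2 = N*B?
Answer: 3/31 ≈ 0.096774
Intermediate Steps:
F(N, B) = 2 + B*N (F(N, B) = 2 + N*B = 2 + B*N)
E(J) = 4 (E(J) = 2**2 = 4)
s(M, R) = 1/(4 + R) (s(M, R) = 1/(R + 4) = 1/(4 + R))
s(F(-7, 1), 120)*(-4*(4 - 7)) = (-4*(4 - 7))/(4 + 120) = (-4*(-3))/124 = (1/124)*12 = 3/31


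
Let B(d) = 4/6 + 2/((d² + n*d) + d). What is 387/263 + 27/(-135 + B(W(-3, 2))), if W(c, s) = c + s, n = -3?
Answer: 133884/105463 ≈ 1.2695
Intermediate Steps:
B(d) = ⅔ + 2/(d² - 2*d) (B(d) = 4/6 + 2/((d² - 3*d) + d) = 4*(⅙) + 2/(d² - 2*d) = ⅔ + 2/(d² - 2*d))
387/263 + 27/(-135 + B(W(-3, 2))) = 387/263 + 27/(-135 + 2*(3 + (-3 + 2)² - 2*(-3 + 2))/(3*(-3 + 2)*(-2 + (-3 + 2)))) = 387*(1/263) + 27/(-135 + (⅔)*(3 + (-1)² - 2*(-1))/(-1*(-2 - 1))) = 387/263 + 27/(-135 + (⅔)*(-1)*(3 + 1 + 2)/(-3)) = 387/263 + 27/(-135 + (⅔)*(-1)*(-⅓)*6) = 387/263 + 27/(-135 + 4/3) = 387/263 + 27/(-401/3) = 387/263 + 27*(-3/401) = 387/263 - 81/401 = 133884/105463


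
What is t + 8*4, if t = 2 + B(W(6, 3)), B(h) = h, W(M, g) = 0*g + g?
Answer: 37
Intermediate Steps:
W(M, g) = g (W(M, g) = 0 + g = g)
t = 5 (t = 2 + 3 = 5)
t + 8*4 = 5 + 8*4 = 5 + 32 = 37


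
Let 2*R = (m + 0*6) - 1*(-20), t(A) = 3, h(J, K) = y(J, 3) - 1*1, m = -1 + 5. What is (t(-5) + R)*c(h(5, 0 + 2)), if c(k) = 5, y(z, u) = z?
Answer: 75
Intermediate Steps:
m = 4
h(J, K) = -1 + J (h(J, K) = J - 1*1 = J - 1 = -1 + J)
R = 12 (R = ((4 + 0*6) - 1*(-20))/2 = ((4 + 0) + 20)/2 = (4 + 20)/2 = (½)*24 = 12)
(t(-5) + R)*c(h(5, 0 + 2)) = (3 + 12)*5 = 15*5 = 75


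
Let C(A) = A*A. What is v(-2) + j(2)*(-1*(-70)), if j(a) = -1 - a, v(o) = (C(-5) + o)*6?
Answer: -72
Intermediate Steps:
C(A) = A²
v(o) = 150 + 6*o (v(o) = ((-5)² + o)*6 = (25 + o)*6 = 150 + 6*o)
v(-2) + j(2)*(-1*(-70)) = (150 + 6*(-2)) + (-1 - 1*2)*(-1*(-70)) = (150 - 12) + (-1 - 2)*70 = 138 - 3*70 = 138 - 210 = -72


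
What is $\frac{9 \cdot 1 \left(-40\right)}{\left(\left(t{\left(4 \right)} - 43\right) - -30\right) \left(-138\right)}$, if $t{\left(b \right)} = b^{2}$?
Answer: $\frac{20}{23} \approx 0.86957$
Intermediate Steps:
$\frac{9 \cdot 1 \left(-40\right)}{\left(\left(t{\left(4 \right)} - 43\right) - -30\right) \left(-138\right)} = \frac{9 \cdot 1 \left(-40\right)}{\left(\left(4^{2} - 43\right) - -30\right) \left(-138\right)} = \frac{9 \left(-40\right)}{\left(\left(16 - 43\right) + \left(-13 + 43\right)\right) \left(-138\right)} = - \frac{360}{\left(-27 + 30\right) \left(-138\right)} = - \frac{360}{3 \left(-138\right)} = - \frac{360}{-414} = \left(-360\right) \left(- \frac{1}{414}\right) = \frac{20}{23}$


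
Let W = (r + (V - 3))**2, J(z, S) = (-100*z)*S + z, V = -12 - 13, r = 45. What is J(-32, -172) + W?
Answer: -550143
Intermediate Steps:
V = -25
J(z, S) = z - 100*S*z (J(z, S) = -100*S*z + z = z - 100*S*z)
W = 289 (W = (45 + (-25 - 3))**2 = (45 - 28)**2 = 17**2 = 289)
J(-32, -172) + W = -32*(1 - 100*(-172)) + 289 = -32*(1 + 17200) + 289 = -32*17201 + 289 = -550432 + 289 = -550143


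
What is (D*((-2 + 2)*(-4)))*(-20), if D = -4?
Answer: 0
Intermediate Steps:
(D*((-2 + 2)*(-4)))*(-20) = -4*(-2 + 2)*(-4)*(-20) = -0*(-4)*(-20) = -4*0*(-20) = 0*(-20) = 0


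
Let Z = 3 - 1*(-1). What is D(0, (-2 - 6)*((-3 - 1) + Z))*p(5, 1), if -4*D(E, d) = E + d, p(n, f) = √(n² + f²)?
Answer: 0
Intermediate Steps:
p(n, f) = √(f² + n²)
Z = 4 (Z = 3 + 1 = 4)
D(E, d) = -E/4 - d/4 (D(E, d) = -(E + d)/4 = -E/4 - d/4)
D(0, (-2 - 6)*((-3 - 1) + Z))*p(5, 1) = (-¼*0 - (-2 - 6)*((-3 - 1) + 4)/4)*√(1² + 5²) = (0 - (-2)*(-4 + 4))*√(1 + 25) = (0 - (-2)*0)*√26 = (0 - ¼*0)*√26 = (0 + 0)*√26 = 0*√26 = 0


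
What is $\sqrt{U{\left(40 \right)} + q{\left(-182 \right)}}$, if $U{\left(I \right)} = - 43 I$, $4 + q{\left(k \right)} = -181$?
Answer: $i \sqrt{1905} \approx 43.646 i$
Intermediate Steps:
$q{\left(k \right)} = -185$ ($q{\left(k \right)} = -4 - 181 = -185$)
$\sqrt{U{\left(40 \right)} + q{\left(-182 \right)}} = \sqrt{\left(-43\right) 40 - 185} = \sqrt{-1720 - 185} = \sqrt{-1905} = i \sqrt{1905}$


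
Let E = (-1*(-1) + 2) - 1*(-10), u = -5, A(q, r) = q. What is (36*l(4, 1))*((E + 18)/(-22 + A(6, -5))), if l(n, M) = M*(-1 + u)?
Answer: 837/2 ≈ 418.50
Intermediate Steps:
E = 13 (E = (1 + 2) + 10 = 3 + 10 = 13)
l(n, M) = -6*M (l(n, M) = M*(-1 - 5) = M*(-6) = -6*M)
(36*l(4, 1))*((E + 18)/(-22 + A(6, -5))) = (36*(-6*1))*((13 + 18)/(-22 + 6)) = (36*(-6))*(31/(-16)) = -6696*(-1)/16 = -216*(-31/16) = 837/2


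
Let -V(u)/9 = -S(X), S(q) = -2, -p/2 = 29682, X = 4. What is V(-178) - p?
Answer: 59346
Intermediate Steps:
p = -59364 (p = -2*29682 = -59364)
V(u) = -18 (V(u) = -(-9)*(-2) = -9*2 = -18)
V(-178) - p = -18 - 1*(-59364) = -18 + 59364 = 59346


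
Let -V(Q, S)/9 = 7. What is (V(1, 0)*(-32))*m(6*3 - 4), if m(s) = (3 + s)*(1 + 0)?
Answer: 34272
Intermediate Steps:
V(Q, S) = -63 (V(Q, S) = -9*7 = -63)
m(s) = 3 + s (m(s) = (3 + s)*1 = 3 + s)
(V(1, 0)*(-32))*m(6*3 - 4) = (-63*(-32))*(3 + (6*3 - 4)) = 2016*(3 + (18 - 4)) = 2016*(3 + 14) = 2016*17 = 34272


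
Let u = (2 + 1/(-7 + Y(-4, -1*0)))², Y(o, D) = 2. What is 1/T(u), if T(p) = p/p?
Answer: 1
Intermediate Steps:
u = 81/25 (u = (2 + 1/(-7 + 2))² = (2 + 1/(-5))² = (2 - ⅕)² = (9/5)² = 81/25 ≈ 3.2400)
T(p) = 1
1/T(u) = 1/1 = 1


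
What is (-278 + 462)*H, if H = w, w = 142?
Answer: 26128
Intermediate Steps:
H = 142
(-278 + 462)*H = (-278 + 462)*142 = 184*142 = 26128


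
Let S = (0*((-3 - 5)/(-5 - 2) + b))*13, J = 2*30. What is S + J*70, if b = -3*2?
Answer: 4200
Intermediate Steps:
J = 60
b = -6
S = 0 (S = (0*((-3 - 5)/(-5 - 2) - 6))*13 = (0*(-8/(-7) - 6))*13 = (0*(-8*(-⅐) - 6))*13 = (0*(8/7 - 6))*13 = (0*(-34/7))*13 = 0*13 = 0)
S + J*70 = 0 + 60*70 = 0 + 4200 = 4200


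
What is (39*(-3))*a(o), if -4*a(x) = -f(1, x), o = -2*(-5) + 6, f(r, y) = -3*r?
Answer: 351/4 ≈ 87.750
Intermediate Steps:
o = 16 (o = 10 + 6 = 16)
a(x) = -¾ (a(x) = -(-1)*(-3*1)/4 = -(-1)*(-3)/4 = -¼*3 = -¾)
(39*(-3))*a(o) = (39*(-3))*(-¾) = -117*(-¾) = 351/4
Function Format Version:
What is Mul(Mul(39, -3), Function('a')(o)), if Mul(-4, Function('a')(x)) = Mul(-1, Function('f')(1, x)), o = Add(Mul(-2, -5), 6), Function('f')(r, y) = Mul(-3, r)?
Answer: Rational(351, 4) ≈ 87.750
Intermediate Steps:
o = 16 (o = Add(10, 6) = 16)
Function('a')(x) = Rational(-3, 4) (Function('a')(x) = Mul(Rational(-1, 4), Mul(-1, Mul(-3, 1))) = Mul(Rational(-1, 4), Mul(-1, -3)) = Mul(Rational(-1, 4), 3) = Rational(-3, 4))
Mul(Mul(39, -3), Function('a')(o)) = Mul(Mul(39, -3), Rational(-3, 4)) = Mul(-117, Rational(-3, 4)) = Rational(351, 4)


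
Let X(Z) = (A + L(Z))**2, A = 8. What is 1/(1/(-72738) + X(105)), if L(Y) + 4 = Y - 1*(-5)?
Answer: 72738/945303047 ≈ 7.6947e-5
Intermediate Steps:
L(Y) = 1 + Y (L(Y) = -4 + (Y - 1*(-5)) = -4 + (Y + 5) = -4 + (5 + Y) = 1 + Y)
X(Z) = (9 + Z)**2 (X(Z) = (8 + (1 + Z))**2 = (9 + Z)**2)
1/(1/(-72738) + X(105)) = 1/(1/(-72738) + (9 + 105)**2) = 1/(-1/72738 + 114**2) = 1/(-1/72738 + 12996) = 1/(945303047/72738) = 72738/945303047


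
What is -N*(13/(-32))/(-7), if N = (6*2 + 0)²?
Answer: -117/14 ≈ -8.3571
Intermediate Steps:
N = 144 (N = (12 + 0)² = 12² = 144)
-N*(13/(-32))/(-7) = -144*(13/(-32))/(-7) = -144*(13*(-1/32))*(-1)/7 = -144*(-13/32)*(-1)/7 = -(-117)*(-1)/(2*7) = -1*117/14 = -117/14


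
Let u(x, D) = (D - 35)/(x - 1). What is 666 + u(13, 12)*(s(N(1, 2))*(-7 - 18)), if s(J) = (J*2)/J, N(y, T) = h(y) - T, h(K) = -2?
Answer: 4571/6 ≈ 761.83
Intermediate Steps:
N(y, T) = -2 - T
s(J) = 2 (s(J) = (2*J)/J = 2)
u(x, D) = (-35 + D)/(-1 + x)
666 + u(13, 12)*(s(N(1, 2))*(-7 - 18)) = 666 + ((-35 + 12)/(-1 + 13))*(2*(-7 - 18)) = 666 + (-23/12)*(2*(-25)) = 666 + ((1/12)*(-23))*(-50) = 666 - 23/12*(-50) = 666 + 575/6 = 4571/6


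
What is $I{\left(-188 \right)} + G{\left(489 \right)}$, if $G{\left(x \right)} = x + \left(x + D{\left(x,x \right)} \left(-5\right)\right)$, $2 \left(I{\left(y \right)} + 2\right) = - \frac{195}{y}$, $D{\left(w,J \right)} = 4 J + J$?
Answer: $- \frac{4229429}{376} \approx -11248.0$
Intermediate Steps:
$D{\left(w,J \right)} = 5 J$
$I{\left(y \right)} = -2 - \frac{195}{2 y}$ ($I{\left(y \right)} = -2 + \frac{\left(-195\right) \frac{1}{y}}{2} = -2 - \frac{195}{2 y}$)
$G{\left(x \right)} = - 23 x$ ($G{\left(x \right)} = x + \left(x + 5 x \left(-5\right)\right) = x + \left(x - 25 x\right) = x - 24 x = - 23 x$)
$I{\left(-188 \right)} + G{\left(489 \right)} = \left(-2 - \frac{195}{2 \left(-188\right)}\right) - 11247 = \left(-2 - - \frac{195}{376}\right) - 11247 = \left(-2 + \frac{195}{376}\right) - 11247 = - \frac{557}{376} - 11247 = - \frac{4229429}{376}$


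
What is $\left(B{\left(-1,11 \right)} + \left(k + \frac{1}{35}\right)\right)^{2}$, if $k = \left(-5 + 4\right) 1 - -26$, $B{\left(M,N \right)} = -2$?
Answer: $\frac{649636}{1225} \approx 530.32$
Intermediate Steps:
$k = 25$ ($k = \left(-1\right) 1 + 26 = -1 + 26 = 25$)
$\left(B{\left(-1,11 \right)} + \left(k + \frac{1}{35}\right)\right)^{2} = \left(-2 + \left(25 + \frac{1}{35}\right)\right)^{2} = \left(-2 + \frac{876}{35}\right)^{2} = \left(\frac{806}{35}\right)^{2} = \frac{649636}{1225}$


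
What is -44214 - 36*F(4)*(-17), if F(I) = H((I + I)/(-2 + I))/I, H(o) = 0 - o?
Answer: -44826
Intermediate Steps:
H(o) = -o
F(I) = -2/(-2 + I) (F(I) = (-(I + I)/(-2 + I))/I = (-2*I/(-2 + I))/I = -2/(-2 + I))
-44214 - 36*F(4)*(-17) = -44214 - (-72)/(-2 + 4)*(-17) = -44214 - (-72)/2*(-17) = -44214 - 36*(-1)*(-17) = -44214 + 36*(-17) = -44214 - 612 = -44826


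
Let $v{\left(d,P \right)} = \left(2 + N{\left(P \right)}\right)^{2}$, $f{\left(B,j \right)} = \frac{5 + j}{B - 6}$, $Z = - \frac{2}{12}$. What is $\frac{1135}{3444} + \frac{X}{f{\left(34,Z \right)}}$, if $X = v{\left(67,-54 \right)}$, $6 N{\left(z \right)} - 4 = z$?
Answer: $\frac{7746961}{33292} \approx 232.7$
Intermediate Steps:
$N{\left(z \right)} = \frac{2}{3} + \frac{z}{6}$
$Z = - \frac{1}{6}$ ($Z = \left(-2\right) \frac{1}{12} = - \frac{1}{6} \approx -0.16667$)
$f{\left(B,j \right)} = \frac{5 + j}{-6 + B}$
$v{\left(d,P \right)} = \left(\frac{8}{3} + \frac{P}{6}\right)^{2}$ ($v{\left(d,P \right)} = \left(2 + \left(\frac{2}{3} + \frac{P}{6}\right)\right)^{2} = \left(\frac{8}{3} + \frac{P}{6}\right)^{2}$)
$X = \frac{361}{9}$ ($X = \frac{\left(16 - 54\right)^{2}}{36} = \frac{\left(-38\right)^{2}}{36} = \frac{1}{36} \cdot 1444 = \frac{361}{9} \approx 40.111$)
$\frac{1135}{3444} + \frac{X}{f{\left(34,Z \right)}} = \frac{1135}{3444} + \frac{361}{9 \frac{5 - \frac{1}{6}}{-6 + 34}} = 1135 \cdot \frac{1}{3444} + \frac{361}{9 \cdot \frac{1}{28} \cdot \frac{29}{6}} = \frac{1135}{3444} + \frac{361}{9 \cdot \frac{1}{28} \cdot \frac{29}{6}} = \frac{1135}{3444} + \frac{361}{9 \cdot \frac{29}{168}} = \frac{1135}{3444} + \frac{361}{9} \cdot \frac{168}{29} = \frac{1135}{3444} + \frac{20216}{87} = \frac{7746961}{33292}$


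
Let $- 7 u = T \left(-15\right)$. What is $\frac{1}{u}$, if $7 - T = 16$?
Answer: $- \frac{7}{135} \approx -0.051852$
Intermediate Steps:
$T = -9$ ($T = 7 - 16 = -9$)
$u = - \frac{135}{7}$ ($u = - \frac{\left(-9\right) \left(-15\right)}{7} = \left(- \frac{1}{7}\right) 135 = - \frac{135}{7} \approx -19.286$)
$\frac{1}{u} = \frac{1}{- \frac{135}{7}} = - \frac{7}{135}$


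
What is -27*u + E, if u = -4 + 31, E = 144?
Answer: -585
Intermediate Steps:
u = 27
-27*u + E = -27*27 + 144 = -729 + 144 = -585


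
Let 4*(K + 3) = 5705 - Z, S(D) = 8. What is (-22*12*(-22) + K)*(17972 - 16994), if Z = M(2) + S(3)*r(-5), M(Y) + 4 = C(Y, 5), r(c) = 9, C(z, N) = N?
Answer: 7054314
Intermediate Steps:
M(Y) = 1 (M(Y) = -4 + 5 = 1)
Z = 73 (Z = 1 + 8*9 = 1 + 72 = 73)
K = 1405 (K = -3 + (5705 - 1*73)/4 = -3 + (5705 - 73)/4 = -3 + (¼)*5632 = -3 + 1408 = 1405)
(-22*12*(-22) + K)*(17972 - 16994) = (-22*12*(-22) + 1405)*(17972 - 16994) = (-264*(-22) + 1405)*978 = (5808 + 1405)*978 = 7213*978 = 7054314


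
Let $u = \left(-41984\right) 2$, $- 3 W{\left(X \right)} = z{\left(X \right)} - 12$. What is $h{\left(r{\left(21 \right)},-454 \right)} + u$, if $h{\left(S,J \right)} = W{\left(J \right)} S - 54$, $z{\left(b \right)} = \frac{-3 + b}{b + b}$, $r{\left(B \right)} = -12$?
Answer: $- \frac{19083433}{227} \approx -84068.0$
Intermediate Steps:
$z{\left(b \right)} = \frac{-3 + b}{2 b}$
$W{\left(X \right)} = 4 - \frac{-3 + X}{6 X}$ ($W{\left(X \right)} = - \frac{\frac{-3 + X}{2 X} - 12}{3} = - \frac{-12 + \frac{-3 + X}{2 X}}{3} = 4 - \frac{-3 + X}{6 X}$)
$h{\left(S,J \right)} = -54 + \frac{S \left(3 + 23 J\right)}{6 J}$ ($h{\left(S,J \right)} = \frac{3 + 23 J}{6 J} S - 54 = \frac{S \left(3 + 23 J\right)}{6 J} - 54 = -54 + \frac{S \left(3 + 23 J\right)}{6 J}$)
$u = -83968$
$h{\left(r{\left(21 \right)},-454 \right)} + u = \left(-54 + \frac{23}{6} \left(-12\right) + \frac{1}{2} \left(-12\right) \frac{1}{-454}\right) - 83968 = \left(-54 - 46 + \frac{1}{2} \left(-12\right) \left(- \frac{1}{454}\right)\right) - 83968 = \left(-54 - 46 + \frac{3}{227}\right) - 83968 = - \frac{22697}{227} - 83968 = - \frac{19083433}{227}$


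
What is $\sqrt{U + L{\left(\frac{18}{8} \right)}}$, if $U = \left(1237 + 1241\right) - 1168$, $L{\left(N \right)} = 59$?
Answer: $37$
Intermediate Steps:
$U = 1310$ ($U = 2478 - 1168 = 1310$)
$\sqrt{U + L{\left(\frac{18}{8} \right)}} = \sqrt{1310 + 59} = \sqrt{1369} = 37$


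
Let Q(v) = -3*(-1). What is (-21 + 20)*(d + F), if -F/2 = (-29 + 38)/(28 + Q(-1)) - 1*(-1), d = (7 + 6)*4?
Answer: -1532/31 ≈ -49.419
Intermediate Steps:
Q(v) = 3
d = 52 (d = 13*4 = 52)
F = -80/31 (F = -2*((-29 + 38)/(28 + 3) - 1*(-1)) = -2*(9/31 + 1) = -2*40/31 = -80/31 ≈ -2.5806)
(-21 + 20)*(d + F) = (-21 + 20)*(52 - 80/31) = -1*1532/31 = -1532/31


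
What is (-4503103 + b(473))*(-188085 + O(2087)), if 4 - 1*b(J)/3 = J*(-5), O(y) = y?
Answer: 836246264008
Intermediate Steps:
b(J) = 12 + 15*J (b(J) = 12 - 3*J*(-5) = 12 - (-15)*J = 12 + 15*J)
(-4503103 + b(473))*(-188085 + O(2087)) = (-4503103 + (12 + 15*473))*(-188085 + 2087) = (-4503103 + (12 + 7095))*(-185998) = (-4503103 + 7107)*(-185998) = -4495996*(-185998) = 836246264008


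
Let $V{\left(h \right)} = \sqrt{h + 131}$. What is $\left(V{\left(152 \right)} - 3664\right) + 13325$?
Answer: $9661 + \sqrt{283} \approx 9677.8$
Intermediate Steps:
$V{\left(h \right)} = \sqrt{131 + h}$
$\left(V{\left(152 \right)} - 3664\right) + 13325 = \left(\sqrt{131 + 152} - 3664\right) + 13325 = \left(\sqrt{283} - 3664\right) + 13325 = \left(-3664 + \sqrt{283}\right) + 13325 = 9661 + \sqrt{283}$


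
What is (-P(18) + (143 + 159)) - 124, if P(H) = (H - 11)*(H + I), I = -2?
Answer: 66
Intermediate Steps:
P(H) = (-11 + H)*(-2 + H) (P(H) = (H - 11)*(H - 2) = (-11 + H)*(-2 + H))
(-P(18) + (143 + 159)) - 124 = (-(22 + 18**2 - 13*18) + (143 + 159)) - 124 = (-(22 + 324 - 234) + 302) - 124 = (-1*112 + 302) - 124 = (-112 + 302) - 124 = 190 - 124 = 66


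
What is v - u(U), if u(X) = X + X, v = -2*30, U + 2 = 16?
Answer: -88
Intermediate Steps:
U = 14 (U = -2 + 16 = 14)
v = -60
u(X) = 2*X
v - u(U) = -60 - 2*14 = -60 - 1*28 = -60 - 28 = -88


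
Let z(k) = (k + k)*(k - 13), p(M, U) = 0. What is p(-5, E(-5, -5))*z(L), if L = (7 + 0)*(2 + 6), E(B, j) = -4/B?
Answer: 0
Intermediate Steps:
L = 56 (L = 7*8 = 56)
z(k) = 2*k*(-13 + k) (z(k) = (2*k)*(-13 + k) = 2*k*(-13 + k))
p(-5, E(-5, -5))*z(L) = 0*(2*56*(-13 + 56)) = 0*(2*56*43) = 0*4816 = 0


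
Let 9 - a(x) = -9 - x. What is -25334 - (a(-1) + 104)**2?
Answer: -39975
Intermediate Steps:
a(x) = 18 + x (a(x) = 9 - (-9 - x) = 9 + (9 + x) = 18 + x)
-25334 - (a(-1) + 104)**2 = -25334 - ((18 - 1) + 104)**2 = -25334 - (17 + 104)**2 = -25334 - 1*121**2 = -25334 - 1*14641 = -25334 - 14641 = -39975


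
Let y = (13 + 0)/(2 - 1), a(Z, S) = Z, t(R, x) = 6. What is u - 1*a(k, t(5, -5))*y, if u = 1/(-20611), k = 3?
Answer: -803830/20611 ≈ -39.000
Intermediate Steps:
u = -1/20611 ≈ -4.8518e-5
y = 13 (y = 13/1 = 13*1 = 13)
u - 1*a(k, t(5, -5))*y = -1/20611 - 1*3*13 = -1/20611 - 3*13 = -1/20611 - 1*39 = -1/20611 - 39 = -803830/20611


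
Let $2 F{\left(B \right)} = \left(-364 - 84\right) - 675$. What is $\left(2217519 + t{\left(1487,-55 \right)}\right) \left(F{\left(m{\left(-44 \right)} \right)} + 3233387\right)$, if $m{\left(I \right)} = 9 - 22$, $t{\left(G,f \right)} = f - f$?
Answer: $\frac{14337703939869}{2} \approx 7.1689 \cdot 10^{12}$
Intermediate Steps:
$t{\left(G,f \right)} = 0$
$m{\left(I \right)} = -13$
$F{\left(B \right)} = - \frac{1123}{2}$ ($F{\left(B \right)} = \frac{\left(-364 - 84\right) - 675}{2} = \frac{-448 - 675}{2} = \frac{1}{2} \left(-1123\right) = - \frac{1123}{2}$)
$\left(2217519 + t{\left(1487,-55 \right)}\right) \left(F{\left(m{\left(-44 \right)} \right)} + 3233387\right) = \left(2217519 + 0\right) \left(- \frac{1123}{2} + 3233387\right) = 2217519 \cdot \frac{6465651}{2} = \frac{14337703939869}{2}$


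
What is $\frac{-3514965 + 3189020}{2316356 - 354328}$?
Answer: $- \frac{325945}{1962028} \approx -0.16613$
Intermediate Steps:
$\frac{-3514965 + 3189020}{2316356 - 354328} = - \frac{325945}{1962028}$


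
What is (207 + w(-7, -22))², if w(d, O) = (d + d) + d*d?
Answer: 58564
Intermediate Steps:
w(d, O) = d² + 2*d (w(d, O) = 2*d + d² = d² + 2*d)
(207 + w(-7, -22))² = (207 - 7*(2 - 7))² = (207 - 7*(-5))² = (207 + 35)² = 242² = 58564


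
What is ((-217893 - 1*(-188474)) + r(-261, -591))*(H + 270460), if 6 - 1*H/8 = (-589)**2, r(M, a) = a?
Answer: 75170848600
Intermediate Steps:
H = -2775320 (H = 48 - 8*(-589)**2 = 48 - 8*346921 = 48 - 2775368 = -2775320)
((-217893 - 1*(-188474)) + r(-261, -591))*(H + 270460) = ((-217893 - 1*(-188474)) - 591)*(-2775320 + 270460) = ((-217893 + 188474) - 591)*(-2504860) = (-29419 - 591)*(-2504860) = -30010*(-2504860) = 75170848600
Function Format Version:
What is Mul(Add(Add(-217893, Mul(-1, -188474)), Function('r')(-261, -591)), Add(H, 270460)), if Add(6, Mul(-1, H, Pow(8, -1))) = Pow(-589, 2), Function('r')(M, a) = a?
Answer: 75170848600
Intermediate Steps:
H = -2775320 (H = Add(48, Mul(-8, Pow(-589, 2))) = Add(48, Mul(-8, 346921)) = Add(48, -2775368) = -2775320)
Mul(Add(Add(-217893, Mul(-1, -188474)), Function('r')(-261, -591)), Add(H, 270460)) = Mul(Add(Add(-217893, Mul(-1, -188474)), -591), Add(-2775320, 270460)) = Mul(Add(Add(-217893, 188474), -591), -2504860) = Mul(Add(-29419, -591), -2504860) = Mul(-30010, -2504860) = 75170848600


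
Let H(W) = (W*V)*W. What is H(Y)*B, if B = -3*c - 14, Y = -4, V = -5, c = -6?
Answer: -320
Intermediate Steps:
H(W) = -5*W**2 (H(W) = (W*(-5))*W = (-5*W)*W = -5*W**2)
B = 4 (B = -3*(-6) - 14 = 18 - 14 = 4)
H(Y)*B = -5*(-4)**2*4 = -5*16*4 = -80*4 = -320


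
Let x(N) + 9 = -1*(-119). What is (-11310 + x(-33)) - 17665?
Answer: -28865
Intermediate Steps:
x(N) = 110 (x(N) = -9 - 1*(-119) = -9 + 119 = 110)
(-11310 + x(-33)) - 17665 = (-11310 + 110) - 17665 = -11200 - 17665 = -28865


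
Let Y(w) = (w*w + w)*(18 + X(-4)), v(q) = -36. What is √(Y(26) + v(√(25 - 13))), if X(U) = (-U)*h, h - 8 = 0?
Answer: 6*√974 ≈ 187.25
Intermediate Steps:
h = 8 (h = 8 + 0 = 8)
X(U) = -8*U (X(U) = -U*8 = -8*U)
Y(w) = 50*w + 50*w² (Y(w) = (w*w + w)*(18 - 8*(-4)) = (w² + w)*(18 + 32) = (w + w²)*50 = 50*w + 50*w²)
√(Y(26) + v(√(25 - 13))) = √(50*26*(1 + 26) - 36) = √(50*26*27 - 36) = √(35100 - 36) = √35064 = 6*√974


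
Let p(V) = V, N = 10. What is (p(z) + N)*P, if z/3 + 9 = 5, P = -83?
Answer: 166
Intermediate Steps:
z = -12 (z = -27 + 3*5 = -27 + 15 = -12)
(p(z) + N)*P = (-12 + 10)*(-83) = -2*(-83) = 166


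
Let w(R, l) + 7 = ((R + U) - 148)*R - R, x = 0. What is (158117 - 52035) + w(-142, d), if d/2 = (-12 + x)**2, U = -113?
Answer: 163443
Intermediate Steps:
d = 288 (d = 2*(-12 + 0)**2 = 2*(-12)**2 = 2*144 = 288)
w(R, l) = -7 - R + R*(-261 + R) (w(R, l) = -7 + (((R - 113) - 148)*R - R) = -7 + (((-113 + R) - 148)*R - R) = -7 + ((-261 + R)*R - R) = -7 + (R*(-261 + R) - R) = -7 + (-R + R*(-261 + R)) = -7 - R + R*(-261 + R))
(158117 - 52035) + w(-142, d) = (158117 - 52035) + (-7 + (-142)**2 - 262*(-142)) = 106082 + (-7 + 20164 + 37204) = 106082 + 57361 = 163443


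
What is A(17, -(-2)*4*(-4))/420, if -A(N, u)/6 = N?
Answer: -17/70 ≈ -0.24286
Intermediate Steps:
A(N, u) = -6*N
A(17, -(-2)*4*(-4))/420 = -6*17/420 = -102*1/420 = -17/70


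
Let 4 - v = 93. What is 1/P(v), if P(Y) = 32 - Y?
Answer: 1/121 ≈ 0.0082645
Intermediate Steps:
v = -89 (v = 4 - 1*93 = 4 - 93 = -89)
1/P(v) = 1/(32 - 1*(-89)) = 1/(32 + 89) = 1/121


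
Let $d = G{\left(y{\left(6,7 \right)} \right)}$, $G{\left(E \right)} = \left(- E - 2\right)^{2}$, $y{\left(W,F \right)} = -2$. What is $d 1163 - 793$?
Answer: $-793$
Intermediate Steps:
$G{\left(E \right)} = \left(-2 - E\right)^{2}$
$d = 0$ ($d = \left(2 - 2\right)^{2} = 0^{2} = 0$)
$d 1163 - 793 = 0 \cdot 1163 - 793 = 0 - 793 = -793$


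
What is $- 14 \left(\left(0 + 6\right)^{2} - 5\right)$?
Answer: $-434$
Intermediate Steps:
$- 14 \left(\left(0 + 6\right)^{2} - 5\right) = - 14 \left(6^{2} - 5\right) = - 14 \left(36 - 5\right) = \left(-14\right) 31 = -434$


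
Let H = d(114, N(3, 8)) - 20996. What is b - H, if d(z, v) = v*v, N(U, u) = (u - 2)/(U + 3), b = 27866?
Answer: 48861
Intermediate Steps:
N(U, u) = (-2 + u)/(3 + U)
d(z, v) = v**2
H = -20995 (H = ((-2 + 8)/(3 + 3))**2 - 20996 = (6/6)**2 - 20996 = ((1/6)*6)**2 - 20996 = 1**2 - 20996 = 1 - 20996 = -20995)
b - H = 27866 - 1*(-20995) = 27866 + 20995 = 48861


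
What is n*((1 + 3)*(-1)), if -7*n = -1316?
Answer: -752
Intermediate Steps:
n = 188 (n = -⅐*(-1316) = 188)
n*((1 + 3)*(-1)) = 188*((1 + 3)*(-1)) = 188*(4*(-1)) = 188*(-4) = -752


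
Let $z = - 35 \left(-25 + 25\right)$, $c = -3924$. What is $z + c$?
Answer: $-3924$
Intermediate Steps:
$z = 0$ ($z = \left(-35\right) 0 = 0$)
$z + c = 0 - 3924 = -3924$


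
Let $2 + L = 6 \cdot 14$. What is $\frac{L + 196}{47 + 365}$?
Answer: $\frac{139}{206} \approx 0.67476$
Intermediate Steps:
$L = 82$ ($L = -2 + 6 \cdot 14 = -2 + 84 = 82$)
$\frac{L + 196}{47 + 365} = \frac{82 + 196}{47 + 365} = \frac{278}{412} = 278 \cdot \frac{1}{412} = \frac{139}{206}$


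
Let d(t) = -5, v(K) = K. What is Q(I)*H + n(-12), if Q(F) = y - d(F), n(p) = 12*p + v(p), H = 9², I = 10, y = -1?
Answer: 168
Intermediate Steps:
H = 81
n(p) = 13*p (n(p) = 12*p + p = 13*p)
Q(F) = 4 (Q(F) = -1 - 1*(-5) = -1 + 5 = 4)
Q(I)*H + n(-12) = 4*81 + 13*(-12) = 324 - 156 = 168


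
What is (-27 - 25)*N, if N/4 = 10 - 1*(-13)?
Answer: -4784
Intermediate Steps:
N = 92 (N = 4*(10 - 1*(-13)) = 4*(10 + 13) = 4*23 = 92)
(-27 - 25)*N = (-27 - 25)*92 = -52*92 = -4784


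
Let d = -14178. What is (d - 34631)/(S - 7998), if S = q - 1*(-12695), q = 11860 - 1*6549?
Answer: -48809/10008 ≈ -4.8770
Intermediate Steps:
q = 5311 (q = 11860 - 6549 = 5311)
S = 18006 (S = 5311 - 1*(-12695) = 5311 + 12695 = 18006)
(d - 34631)/(S - 7998) = (-14178 - 34631)/(18006 - 7998) = -48809/10008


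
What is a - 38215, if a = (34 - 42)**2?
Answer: -38151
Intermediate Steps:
a = 64 (a = (-8)**2 = 64)
a - 38215 = 64 - 38215 = -38151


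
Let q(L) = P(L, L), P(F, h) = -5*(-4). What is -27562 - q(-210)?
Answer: -27582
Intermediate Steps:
P(F, h) = 20
q(L) = 20
-27562 - q(-210) = -27562 - 1*20 = -27562 - 20 = -27582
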